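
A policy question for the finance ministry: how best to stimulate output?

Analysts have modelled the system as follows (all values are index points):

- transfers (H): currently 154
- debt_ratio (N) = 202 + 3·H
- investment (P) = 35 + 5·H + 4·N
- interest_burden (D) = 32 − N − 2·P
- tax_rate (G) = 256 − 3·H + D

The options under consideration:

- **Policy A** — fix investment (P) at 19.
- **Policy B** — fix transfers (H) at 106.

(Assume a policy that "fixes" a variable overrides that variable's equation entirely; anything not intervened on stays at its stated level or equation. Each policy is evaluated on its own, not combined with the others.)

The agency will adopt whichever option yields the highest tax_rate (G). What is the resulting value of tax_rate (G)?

Policy A (P := 19):
  H = 154
  N = 202 + 3·154 = 664
  P = 19
  D = 32 − 664 − 2·19 = -670
  G = 256 − 3·154 + (-670) = -876
Policy B (H := 106):
  H = 106
  N = 202 + 3·106 = 520
  P = 35 + 5·106 + 4·520 = 2645
  D = 32 − 520 − 2·2645 = -5778
  G = 256 − 3·106 + (-5778) = -5840
Comparing — Policy A: G=-876, Policy B: G=-5840. Highest is -876 (Policy A).

-876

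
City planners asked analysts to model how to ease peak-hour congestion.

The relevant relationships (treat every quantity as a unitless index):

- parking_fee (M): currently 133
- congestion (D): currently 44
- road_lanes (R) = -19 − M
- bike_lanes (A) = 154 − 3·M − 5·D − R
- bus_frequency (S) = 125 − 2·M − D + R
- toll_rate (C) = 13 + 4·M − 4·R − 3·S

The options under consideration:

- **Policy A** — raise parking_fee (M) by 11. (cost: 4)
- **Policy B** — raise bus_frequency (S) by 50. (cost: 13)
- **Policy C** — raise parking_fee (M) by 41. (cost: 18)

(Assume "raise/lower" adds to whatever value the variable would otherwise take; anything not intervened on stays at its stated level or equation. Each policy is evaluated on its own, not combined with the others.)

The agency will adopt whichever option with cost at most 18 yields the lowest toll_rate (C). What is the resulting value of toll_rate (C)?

2014

Policy A (M + 11):
  M = 133 + 11 = 144
  D = 44
  R = -19 − 144 = -163
  S = 125 − 2·144 − 44 + (-163) = -370
  C = 13 + 4·144 − 4·(-163) − 3·(-370) = 2351
Policy B (S + 50):
  M = 133
  D = 44
  R = -19 − 133 = -152
  S = 125 − 2·133 − 44 + (-152) (+50 from intervention) = -287
  C = 13 + 4·133 − 4·(-152) − 3·(-287) = 2014
Policy C (M + 41):
  M = 133 + 41 = 174
  D = 44
  R = -19 − 174 = -193
  S = 125 − 2·174 − 44 + (-193) = -460
  C = 13 + 4·174 − 4·(-193) − 3·(-460) = 2861
Comparing — Policy A: C=2351, Policy B: C=2014, Policy C: C=2861. Lowest is 2014 (Policy B).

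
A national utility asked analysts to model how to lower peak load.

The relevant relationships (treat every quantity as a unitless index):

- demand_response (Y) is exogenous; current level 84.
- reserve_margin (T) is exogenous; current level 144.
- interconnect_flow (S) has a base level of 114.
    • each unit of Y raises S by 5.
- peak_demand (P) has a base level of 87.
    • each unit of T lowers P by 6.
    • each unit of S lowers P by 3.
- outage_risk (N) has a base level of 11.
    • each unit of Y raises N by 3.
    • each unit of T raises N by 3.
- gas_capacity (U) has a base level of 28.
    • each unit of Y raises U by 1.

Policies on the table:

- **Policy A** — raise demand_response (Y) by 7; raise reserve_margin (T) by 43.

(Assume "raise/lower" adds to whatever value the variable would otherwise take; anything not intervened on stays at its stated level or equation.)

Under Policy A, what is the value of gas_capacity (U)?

119

Policy A (Y + 7, T + 43):
  Y = 84 + 7 = 91
  U = 28 + 91 = 119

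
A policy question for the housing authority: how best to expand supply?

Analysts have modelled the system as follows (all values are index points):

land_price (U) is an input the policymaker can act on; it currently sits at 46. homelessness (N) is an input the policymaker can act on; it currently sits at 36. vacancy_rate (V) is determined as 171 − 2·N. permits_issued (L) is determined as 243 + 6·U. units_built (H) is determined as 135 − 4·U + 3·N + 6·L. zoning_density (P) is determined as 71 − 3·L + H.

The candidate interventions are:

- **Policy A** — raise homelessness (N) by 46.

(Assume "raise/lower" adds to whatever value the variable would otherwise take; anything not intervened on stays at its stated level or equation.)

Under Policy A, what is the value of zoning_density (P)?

Policy A (N + 46):
  U = 46
  N = 36 + 46 = 82
  L = 243 + 6·46 = 519
  H = 135 − 4·46 + 3·82 + 6·519 = 3311
  P = 71 − 3·519 + 3311 = 1825

1825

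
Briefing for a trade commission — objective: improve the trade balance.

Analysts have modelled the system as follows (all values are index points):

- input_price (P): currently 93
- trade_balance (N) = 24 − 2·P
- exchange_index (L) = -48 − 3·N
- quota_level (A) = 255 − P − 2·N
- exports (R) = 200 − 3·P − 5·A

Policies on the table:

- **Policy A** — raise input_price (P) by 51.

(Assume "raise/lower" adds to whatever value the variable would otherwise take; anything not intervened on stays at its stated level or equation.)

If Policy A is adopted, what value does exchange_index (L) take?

Policy A (P + 51):
  P = 93 + 51 = 144
  N = 24 − 2·144 = -264
  L = -48 − 3·(-264) = 744

744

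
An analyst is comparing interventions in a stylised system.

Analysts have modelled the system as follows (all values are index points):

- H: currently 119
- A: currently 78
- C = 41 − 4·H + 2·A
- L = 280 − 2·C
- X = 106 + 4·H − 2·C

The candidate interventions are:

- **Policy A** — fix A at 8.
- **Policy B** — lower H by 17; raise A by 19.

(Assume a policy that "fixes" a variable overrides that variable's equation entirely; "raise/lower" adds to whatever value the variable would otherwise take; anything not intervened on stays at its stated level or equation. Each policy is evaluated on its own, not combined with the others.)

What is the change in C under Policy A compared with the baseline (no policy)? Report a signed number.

Baseline:
  H = 119
  A = 78
  C = 41 − 4·119 + 2·78 = -279
Policy A (A := 8):
  H = 119
  A = 8
  C = 41 − 4·119 + 2·8 = -419
Change in C: -419 − (-279) = -140

-140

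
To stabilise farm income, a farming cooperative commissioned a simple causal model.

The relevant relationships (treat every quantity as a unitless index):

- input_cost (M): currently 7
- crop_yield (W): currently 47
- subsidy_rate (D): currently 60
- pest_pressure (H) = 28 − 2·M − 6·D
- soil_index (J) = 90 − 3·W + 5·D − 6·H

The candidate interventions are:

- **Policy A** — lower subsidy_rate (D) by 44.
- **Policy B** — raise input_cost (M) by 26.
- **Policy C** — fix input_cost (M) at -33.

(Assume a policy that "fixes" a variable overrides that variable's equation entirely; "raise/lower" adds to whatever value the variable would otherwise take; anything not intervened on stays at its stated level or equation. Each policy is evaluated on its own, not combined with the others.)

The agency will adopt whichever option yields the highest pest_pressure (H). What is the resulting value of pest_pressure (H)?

-82

Policy A (D − 44):
  M = 7
  D = 60 − 44 = 16
  H = 28 − 2·7 − 6·16 = -82
Policy B (M + 26):
  M = 7 + 26 = 33
  D = 60
  H = 28 − 2·33 − 6·60 = -398
Policy C (M := -33):
  M = -33
  D = 60
  H = 28 − 2·(-33) − 6·60 = -266
Comparing — Policy A: H=-82, Policy B: H=-398, Policy C: H=-266. Highest is -82 (Policy A).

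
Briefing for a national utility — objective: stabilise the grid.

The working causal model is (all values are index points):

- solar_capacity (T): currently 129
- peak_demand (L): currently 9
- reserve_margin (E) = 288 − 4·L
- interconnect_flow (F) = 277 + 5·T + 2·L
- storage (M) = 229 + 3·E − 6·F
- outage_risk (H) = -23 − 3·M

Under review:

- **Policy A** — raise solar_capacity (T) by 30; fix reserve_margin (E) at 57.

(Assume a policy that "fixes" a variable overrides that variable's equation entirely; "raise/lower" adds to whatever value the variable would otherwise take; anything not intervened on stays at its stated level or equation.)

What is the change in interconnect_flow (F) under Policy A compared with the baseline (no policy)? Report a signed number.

Baseline:
  T = 129
  L = 9
  F = 277 + 5·129 + 2·9 = 940
Policy A (T + 30, E := 57):
  T = 129 + 30 = 159
  L = 9
  F = 277 + 5·159 + 2·9 = 1090
Change in F: 1090 − 940 = 150

150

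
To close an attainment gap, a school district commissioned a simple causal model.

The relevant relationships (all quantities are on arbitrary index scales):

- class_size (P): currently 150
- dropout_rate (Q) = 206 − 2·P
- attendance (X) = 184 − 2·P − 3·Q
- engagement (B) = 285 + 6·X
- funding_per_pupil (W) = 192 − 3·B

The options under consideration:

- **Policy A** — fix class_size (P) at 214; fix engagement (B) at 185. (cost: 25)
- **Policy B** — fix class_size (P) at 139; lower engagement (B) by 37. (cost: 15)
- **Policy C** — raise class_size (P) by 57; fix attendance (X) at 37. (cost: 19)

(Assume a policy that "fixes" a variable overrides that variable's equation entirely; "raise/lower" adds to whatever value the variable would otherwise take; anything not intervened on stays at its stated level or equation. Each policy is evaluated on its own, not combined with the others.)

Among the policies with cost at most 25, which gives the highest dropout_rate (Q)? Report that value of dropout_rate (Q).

Policy A (P := 214, B := 185):
  P = 214
  Q = 206 − 2·214 = -222
Policy B (P := 139, B − 37):
  P = 139
  Q = 206 − 2·139 = -72
Policy C (P + 57, X := 37):
  P = 150 + 57 = 207
  Q = 206 − 2·207 = -208
Comparing — Policy A: Q=-222, Policy B: Q=-72, Policy C: Q=-208. Highest is -72 (Policy B).

-72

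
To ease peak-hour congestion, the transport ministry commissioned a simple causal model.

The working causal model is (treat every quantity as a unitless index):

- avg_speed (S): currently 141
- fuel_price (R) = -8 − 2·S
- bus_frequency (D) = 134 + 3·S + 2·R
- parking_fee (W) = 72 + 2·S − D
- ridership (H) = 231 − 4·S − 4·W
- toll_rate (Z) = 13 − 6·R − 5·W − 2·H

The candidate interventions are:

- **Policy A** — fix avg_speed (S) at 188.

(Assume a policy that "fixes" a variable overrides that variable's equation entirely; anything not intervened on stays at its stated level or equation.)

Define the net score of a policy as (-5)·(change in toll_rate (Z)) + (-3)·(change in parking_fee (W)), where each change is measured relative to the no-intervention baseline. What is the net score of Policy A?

-7238

Baseline:
  S = 141
  R = -8 − 2·141 = -290
  D = 134 + 3·141 + 2·(-290) = -23
  W = 72 + 2·141 − (-23) = 377
  H = 231 − 4·141 − 4·377 = -1841
  Z = 13 − 6·(-290) − 5·377 − 2·(-1841) = 3550
Policy A (S := 188):
  S = 188
  R = -8 − 2·188 = -384
  D = 134 + 3·188 + 2·(-384) = -70
  W = 72 + 2·188 − (-70) = 518
  H = 231 − 4·188 − 4·518 = -2593
  Z = 13 − 6·(-384) − 5·518 − 2·(-2593) = 4913
ΔZ = 4913 − 3550 = 1363; ΔW = 518 − 377 = 141
Score = (-5)·1363 + (-3)·141 = -7238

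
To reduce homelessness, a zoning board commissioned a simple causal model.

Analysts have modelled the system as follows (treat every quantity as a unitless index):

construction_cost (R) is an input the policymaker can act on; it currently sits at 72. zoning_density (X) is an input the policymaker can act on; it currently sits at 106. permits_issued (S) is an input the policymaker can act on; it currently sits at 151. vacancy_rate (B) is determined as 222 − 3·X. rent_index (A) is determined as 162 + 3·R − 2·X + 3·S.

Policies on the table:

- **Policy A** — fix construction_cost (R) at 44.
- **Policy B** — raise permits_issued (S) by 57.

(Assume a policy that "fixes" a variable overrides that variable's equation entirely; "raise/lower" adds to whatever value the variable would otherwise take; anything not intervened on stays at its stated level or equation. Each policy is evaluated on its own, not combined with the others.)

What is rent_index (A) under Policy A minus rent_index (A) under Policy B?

-255

Policy A (R := 44):
  R = 44
  X = 106
  S = 151
  A = 162 + 3·44 − 2·106 + 3·151 = 535
Policy B (S + 57):
  R = 72
  X = 106
  S = 151 + 57 = 208
  A = 162 + 3·72 − 2·106 + 3·208 = 790
A: 535 − 790 = -255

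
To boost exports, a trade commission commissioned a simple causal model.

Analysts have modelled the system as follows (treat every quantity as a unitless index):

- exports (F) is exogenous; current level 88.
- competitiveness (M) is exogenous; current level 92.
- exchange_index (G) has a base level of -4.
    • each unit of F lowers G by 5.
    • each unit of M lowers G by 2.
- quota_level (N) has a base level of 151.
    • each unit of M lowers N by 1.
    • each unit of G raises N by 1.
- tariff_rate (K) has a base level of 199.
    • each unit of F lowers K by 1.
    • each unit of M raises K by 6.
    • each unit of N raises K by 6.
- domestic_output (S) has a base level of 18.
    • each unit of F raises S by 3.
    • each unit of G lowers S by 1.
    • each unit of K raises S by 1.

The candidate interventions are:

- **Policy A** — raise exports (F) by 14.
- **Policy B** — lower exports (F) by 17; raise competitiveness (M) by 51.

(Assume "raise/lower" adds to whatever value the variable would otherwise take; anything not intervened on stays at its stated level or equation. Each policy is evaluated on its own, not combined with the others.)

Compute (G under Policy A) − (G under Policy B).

Policy A (F + 14):
  F = 88 + 14 = 102
  M = 92
  G = -4 − 5·102 − 2·92 = -698
Policy B (F − 17, M + 51):
  F = 88 − 17 = 71
  M = 92 + 51 = 143
  G = -4 − 5·71 − 2·143 = -645
G: -698 − (-645) = -53

-53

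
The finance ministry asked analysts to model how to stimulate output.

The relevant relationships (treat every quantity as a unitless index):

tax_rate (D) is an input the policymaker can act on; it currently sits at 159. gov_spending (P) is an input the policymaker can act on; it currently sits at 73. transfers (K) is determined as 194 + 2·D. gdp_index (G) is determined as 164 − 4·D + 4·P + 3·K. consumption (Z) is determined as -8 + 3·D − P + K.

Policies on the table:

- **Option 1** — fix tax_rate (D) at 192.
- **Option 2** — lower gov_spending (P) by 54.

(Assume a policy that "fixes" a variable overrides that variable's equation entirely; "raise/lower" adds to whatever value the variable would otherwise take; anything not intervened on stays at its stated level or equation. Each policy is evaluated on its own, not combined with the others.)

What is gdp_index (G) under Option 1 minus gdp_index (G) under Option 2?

Option 1 (D := 192):
  D = 192
  P = 73
  K = 194 + 2·192 = 578
  G = 164 − 4·192 + 4·73 + 3·578 = 1422
Option 2 (P − 54):
  D = 159
  P = 73 − 54 = 19
  K = 194 + 2·159 = 512
  G = 164 − 4·159 + 4·19 + 3·512 = 1140
G: 1422 − 1140 = 282

282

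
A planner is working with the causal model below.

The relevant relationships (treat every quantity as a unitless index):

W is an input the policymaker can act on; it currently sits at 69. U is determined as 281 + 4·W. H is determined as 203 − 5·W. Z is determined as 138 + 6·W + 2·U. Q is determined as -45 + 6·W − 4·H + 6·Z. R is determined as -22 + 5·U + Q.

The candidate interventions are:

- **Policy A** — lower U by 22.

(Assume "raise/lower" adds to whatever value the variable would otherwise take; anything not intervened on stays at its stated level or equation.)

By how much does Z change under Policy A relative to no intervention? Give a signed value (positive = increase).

Baseline:
  W = 69
  U = 281 + 4·69 = 557
  Z = 138 + 6·69 + 2·557 = 1666
Policy A (U − 22):
  W = 69
  U = 281 + 4·69 (−22 from intervention) = 535
  Z = 138 + 6·69 + 2·535 = 1622
Change in Z: 1622 − 1666 = -44

-44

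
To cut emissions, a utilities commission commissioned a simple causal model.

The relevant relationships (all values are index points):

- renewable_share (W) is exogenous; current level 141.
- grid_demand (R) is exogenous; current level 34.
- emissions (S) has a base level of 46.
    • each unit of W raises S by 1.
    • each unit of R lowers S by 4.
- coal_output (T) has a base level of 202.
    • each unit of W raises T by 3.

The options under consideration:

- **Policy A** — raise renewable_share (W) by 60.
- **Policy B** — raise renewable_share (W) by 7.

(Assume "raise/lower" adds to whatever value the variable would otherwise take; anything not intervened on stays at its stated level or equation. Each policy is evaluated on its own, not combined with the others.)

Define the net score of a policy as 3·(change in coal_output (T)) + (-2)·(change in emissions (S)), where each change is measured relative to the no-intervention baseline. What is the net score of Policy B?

49

Baseline:
  W = 141
  R = 34
  S = 46 + 141 − 4·34 = 51
  T = 202 + 3·141 = 625
Policy B (W + 7):
  W = 141 + 7 = 148
  R = 34
  S = 46 + 148 − 4·34 = 58
  T = 202 + 3·148 = 646
ΔT = 646 − 625 = 21; ΔS = 58 − 51 = 7
Score = 3·21 + (-2)·7 = 49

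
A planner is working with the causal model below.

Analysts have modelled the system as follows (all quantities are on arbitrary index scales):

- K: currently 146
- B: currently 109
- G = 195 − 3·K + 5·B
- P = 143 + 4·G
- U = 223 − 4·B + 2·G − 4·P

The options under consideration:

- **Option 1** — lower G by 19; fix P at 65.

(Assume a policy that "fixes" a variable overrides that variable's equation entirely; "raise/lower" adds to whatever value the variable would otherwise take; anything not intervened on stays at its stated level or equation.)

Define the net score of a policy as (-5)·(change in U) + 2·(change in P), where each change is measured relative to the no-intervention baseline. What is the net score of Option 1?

Baseline:
  K = 146
  B = 109
  G = 195 − 3·146 + 5·109 = 302
  P = 143 + 4·302 = 1351
  U = 223 − 4·109 + 2·302 − 4·1351 = -5013
Option 1 (G − 19, P := 65):
  K = 146
  B = 109
  G = 195 − 3·146 + 5·109 (−19 from intervention) = 283
  P = 65
  U = 223 − 4·109 + 2·283 − 4·65 = 93
ΔU = 93 − (-5013) = 5106; ΔP = 65 − 1351 = -1286
Score = (-5)·5106 + 2·(-1286) = -28102

-28102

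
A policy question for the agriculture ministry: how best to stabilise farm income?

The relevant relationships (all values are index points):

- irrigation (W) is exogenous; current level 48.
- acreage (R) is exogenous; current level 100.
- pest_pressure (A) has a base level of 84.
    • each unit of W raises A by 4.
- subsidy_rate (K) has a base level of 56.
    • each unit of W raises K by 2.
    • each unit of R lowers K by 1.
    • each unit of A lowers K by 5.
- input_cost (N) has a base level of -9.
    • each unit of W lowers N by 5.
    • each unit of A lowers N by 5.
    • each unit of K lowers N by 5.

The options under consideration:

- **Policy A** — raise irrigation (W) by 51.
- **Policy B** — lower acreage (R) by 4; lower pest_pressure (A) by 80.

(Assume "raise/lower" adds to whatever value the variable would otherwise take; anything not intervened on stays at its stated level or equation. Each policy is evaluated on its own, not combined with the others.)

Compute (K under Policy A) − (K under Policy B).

-1322

Policy A (W + 51):
  W = 48 + 51 = 99
  R = 100
  A = 84 + 4·99 = 480
  K = 56 + 2·99 − 100 − 5·480 = -2246
Policy B (R − 4, A − 80):
  W = 48
  R = 100 − 4 = 96
  A = 84 + 4·48 (−80 from intervention) = 196
  K = 56 + 2·48 − 96 − 5·196 = -924
K: -2246 − (-924) = -1322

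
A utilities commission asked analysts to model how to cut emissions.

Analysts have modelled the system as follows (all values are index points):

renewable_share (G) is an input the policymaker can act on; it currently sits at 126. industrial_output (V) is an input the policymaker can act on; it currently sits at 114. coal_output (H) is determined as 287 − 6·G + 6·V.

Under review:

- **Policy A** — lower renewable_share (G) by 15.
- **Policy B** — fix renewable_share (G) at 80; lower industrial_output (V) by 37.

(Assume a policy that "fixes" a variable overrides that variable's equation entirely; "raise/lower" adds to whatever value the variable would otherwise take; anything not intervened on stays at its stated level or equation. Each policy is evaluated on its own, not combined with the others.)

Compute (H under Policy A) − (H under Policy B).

36

Policy A (G − 15):
  G = 126 − 15 = 111
  V = 114
  H = 287 − 6·111 + 6·114 = 305
Policy B (G := 80, V − 37):
  G = 80
  V = 114 − 37 = 77
  H = 287 − 6·80 + 6·77 = 269
H: 305 − 269 = 36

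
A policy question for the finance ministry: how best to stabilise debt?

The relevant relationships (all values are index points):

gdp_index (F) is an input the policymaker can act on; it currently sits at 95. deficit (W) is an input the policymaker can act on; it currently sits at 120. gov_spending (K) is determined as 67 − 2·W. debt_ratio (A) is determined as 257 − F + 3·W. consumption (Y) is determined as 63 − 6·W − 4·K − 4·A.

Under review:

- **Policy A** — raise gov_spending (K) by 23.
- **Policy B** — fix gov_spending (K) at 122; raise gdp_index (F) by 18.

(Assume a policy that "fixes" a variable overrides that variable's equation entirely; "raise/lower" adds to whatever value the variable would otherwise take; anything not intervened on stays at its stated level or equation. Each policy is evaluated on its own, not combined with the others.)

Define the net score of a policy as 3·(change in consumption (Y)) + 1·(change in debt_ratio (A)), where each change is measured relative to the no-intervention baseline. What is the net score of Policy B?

-3342

Baseline:
  F = 95
  W = 120
  K = 67 − 2·120 = -173
  A = 257 − 95 + 3·120 = 522
  Y = 63 − 6·120 − 4·(-173) − 4·522 = -2053
Policy B (K := 122, F + 18):
  F = 95 + 18 = 113
  W = 120
  K = 122
  A = 257 − 113 + 3·120 = 504
  Y = 63 − 6·120 − 4·122 − 4·504 = -3161
ΔY = -3161 − (-2053) = -1108; ΔA = 504 − 522 = -18
Score = 3·(-1108) + 1·(-18) = -3342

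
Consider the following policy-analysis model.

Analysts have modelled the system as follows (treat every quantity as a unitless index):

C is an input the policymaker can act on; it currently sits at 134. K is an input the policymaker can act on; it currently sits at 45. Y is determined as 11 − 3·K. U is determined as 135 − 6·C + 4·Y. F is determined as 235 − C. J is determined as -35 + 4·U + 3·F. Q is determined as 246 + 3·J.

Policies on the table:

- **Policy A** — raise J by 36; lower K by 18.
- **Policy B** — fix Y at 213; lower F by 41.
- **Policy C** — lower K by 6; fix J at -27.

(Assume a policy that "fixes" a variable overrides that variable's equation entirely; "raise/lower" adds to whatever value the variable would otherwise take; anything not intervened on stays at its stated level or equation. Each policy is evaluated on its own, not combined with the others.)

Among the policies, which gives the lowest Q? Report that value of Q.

-10230

Policy A (J + 36, K − 18):
  C = 134
  K = 45 − 18 = 27
  Y = 11 − 3·27 = -70
  U = 135 − 6·134 + 4·(-70) = -949
  F = 235 − 134 = 101
  J = -35 + 4·(-949) + 3·101 (+36 from intervention) = -3492
  Q = 246 + 3·(-3492) = -10230
Policy B (Y := 213, F − 41):
  C = 134
  K = 45
  Y = 213
  U = 135 − 6·134 + 4·213 = 183
  F = 235 − 134 (−41 from intervention) = 60
  J = -35 + 4·183 + 3·60 = 877
  Q = 246 + 3·877 = 2877
Policy C (K − 6, J := -27):
  C = 134
  K = 45 − 6 = 39
  Y = 11 − 3·39 = -106
  U = 135 − 6·134 + 4·(-106) = -1093
  F = 235 − 134 = 101
  J = -27
  Q = 246 + 3·(-27) = 165
Comparing — Policy A: Q=-10230, Policy B: Q=2877, Policy C: Q=165. Lowest is -10230 (Policy A).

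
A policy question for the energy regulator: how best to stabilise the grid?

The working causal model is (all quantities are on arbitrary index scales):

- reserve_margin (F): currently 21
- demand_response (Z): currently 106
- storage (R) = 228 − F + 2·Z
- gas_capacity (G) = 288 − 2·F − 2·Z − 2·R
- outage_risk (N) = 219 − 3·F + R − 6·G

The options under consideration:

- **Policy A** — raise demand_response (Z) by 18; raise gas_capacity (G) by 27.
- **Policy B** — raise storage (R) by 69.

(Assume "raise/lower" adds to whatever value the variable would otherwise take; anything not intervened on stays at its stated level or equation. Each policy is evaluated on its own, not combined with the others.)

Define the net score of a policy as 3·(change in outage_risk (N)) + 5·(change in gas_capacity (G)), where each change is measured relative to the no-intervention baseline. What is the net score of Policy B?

Baseline:
  F = 21
  Z = 106
  R = 228 − 21 + 2·106 = 419
  G = 288 − 2·21 − 2·106 − 2·419 = -804
  N = 219 − 3·21 + 419 − 6·(-804) = 5399
Policy B (R + 69):
  F = 21
  Z = 106
  R = 228 − 21 + 2·106 (+69 from intervention) = 488
  G = 288 − 2·21 − 2·106 − 2·488 = -942
  N = 219 − 3·21 + 488 − 6·(-942) = 6296
ΔN = 6296 − 5399 = 897; ΔG = -942 − (-804) = -138
Score = 3·897 + 5·(-138) = 2001

2001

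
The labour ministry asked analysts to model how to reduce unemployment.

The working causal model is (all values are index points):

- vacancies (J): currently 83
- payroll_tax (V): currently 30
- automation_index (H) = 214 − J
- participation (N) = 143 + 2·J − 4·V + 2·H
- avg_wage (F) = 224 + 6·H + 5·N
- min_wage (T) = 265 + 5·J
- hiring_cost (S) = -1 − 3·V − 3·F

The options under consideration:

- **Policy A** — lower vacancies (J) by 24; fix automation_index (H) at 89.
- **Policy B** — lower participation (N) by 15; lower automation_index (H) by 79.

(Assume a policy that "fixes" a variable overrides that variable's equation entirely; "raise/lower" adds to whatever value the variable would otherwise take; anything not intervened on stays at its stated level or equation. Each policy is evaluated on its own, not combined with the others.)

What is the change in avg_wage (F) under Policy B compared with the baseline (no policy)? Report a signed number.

-1339

Baseline:
  J = 83
  V = 30
  H = 214 − 83 = 131
  N = 143 + 2·83 − 4·30 + 2·131 = 451
  F = 224 + 6·131 + 5·451 = 3265
Policy B (N − 15, H − 79):
  J = 83
  V = 30
  H = 214 − 83 (−79 from intervention) = 52
  N = 143 + 2·83 − 4·30 + 2·52 (−15 from intervention) = 278
  F = 224 + 6·52 + 5·278 = 1926
Change in F: 1926 − 3265 = -1339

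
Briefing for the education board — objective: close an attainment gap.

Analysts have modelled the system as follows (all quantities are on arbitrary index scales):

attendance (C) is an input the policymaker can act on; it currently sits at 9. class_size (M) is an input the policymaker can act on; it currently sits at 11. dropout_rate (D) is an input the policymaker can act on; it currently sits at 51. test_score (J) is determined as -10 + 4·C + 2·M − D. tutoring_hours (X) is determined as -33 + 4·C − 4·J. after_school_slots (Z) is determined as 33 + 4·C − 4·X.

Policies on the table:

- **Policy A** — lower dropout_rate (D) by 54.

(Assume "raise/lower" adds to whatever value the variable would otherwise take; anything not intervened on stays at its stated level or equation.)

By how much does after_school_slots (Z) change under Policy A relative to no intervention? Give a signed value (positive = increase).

Baseline:
  C = 9
  M = 11
  D = 51
  J = -10 + 4·9 + 2·11 − 51 = -3
  X = -33 + 4·9 − 4·(-3) = 15
  Z = 33 + 4·9 − 4·15 = 9
Policy A (D − 54):
  C = 9
  M = 11
  D = 51 − 54 = -3
  J = -10 + 4·9 + 2·11 − (-3) = 51
  X = -33 + 4·9 − 4·51 = -201
  Z = 33 + 4·9 − 4·(-201) = 873
Change in Z: 873 − 9 = 864

864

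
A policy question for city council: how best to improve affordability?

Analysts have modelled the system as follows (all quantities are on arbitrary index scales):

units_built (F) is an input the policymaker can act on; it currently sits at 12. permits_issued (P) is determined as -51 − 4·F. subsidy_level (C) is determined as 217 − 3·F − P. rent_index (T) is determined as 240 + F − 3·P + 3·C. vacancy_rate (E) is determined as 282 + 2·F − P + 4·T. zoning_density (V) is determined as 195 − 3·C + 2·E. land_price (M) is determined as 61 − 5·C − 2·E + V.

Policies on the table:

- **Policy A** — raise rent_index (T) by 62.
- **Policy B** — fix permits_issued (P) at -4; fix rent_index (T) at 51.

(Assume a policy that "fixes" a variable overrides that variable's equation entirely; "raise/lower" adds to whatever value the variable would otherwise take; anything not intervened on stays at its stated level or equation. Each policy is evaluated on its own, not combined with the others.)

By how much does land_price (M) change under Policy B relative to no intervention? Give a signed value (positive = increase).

Baseline:
  F = 12
  P = -51 − 4·12 = -99
  C = 217 − 3·12 − (-99) = 280
  T = 240 + 12 − 3·(-99) + 3·280 = 1389
  E = 282 + 2·12 − (-99) + 4·1389 = 5961
  V = 195 − 3·280 + 2·5961 = 11277
  M = 61 − 5·280 − 2·5961 + 11277 = -1984
Policy B (P := -4, T := 51):
  F = 12
  P = -4
  C = 217 − 3·12 − (-4) = 185
  T = 51
  E = 282 + 2·12 − (-4) + 4·51 = 514
  V = 195 − 3·185 + 2·514 = 668
  M = 61 − 5·185 − 2·514 + 668 = -1224
Change in M: -1224 − (-1984) = 760

760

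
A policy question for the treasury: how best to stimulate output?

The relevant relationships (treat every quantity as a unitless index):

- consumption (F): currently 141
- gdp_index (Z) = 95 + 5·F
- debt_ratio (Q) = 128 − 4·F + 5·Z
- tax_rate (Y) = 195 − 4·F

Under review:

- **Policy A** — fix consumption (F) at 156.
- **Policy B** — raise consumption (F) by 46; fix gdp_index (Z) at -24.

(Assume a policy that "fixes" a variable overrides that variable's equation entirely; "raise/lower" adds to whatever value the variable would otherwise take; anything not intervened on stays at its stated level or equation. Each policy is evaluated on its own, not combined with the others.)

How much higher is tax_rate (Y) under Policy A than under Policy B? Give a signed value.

124

Policy A (F := 156):
  F = 156
  Y = 195 − 4·156 = -429
Policy B (F + 46, Z := -24):
  F = 141 + 46 = 187
  Y = 195 − 4·187 = -553
Y: -429 − (-553) = 124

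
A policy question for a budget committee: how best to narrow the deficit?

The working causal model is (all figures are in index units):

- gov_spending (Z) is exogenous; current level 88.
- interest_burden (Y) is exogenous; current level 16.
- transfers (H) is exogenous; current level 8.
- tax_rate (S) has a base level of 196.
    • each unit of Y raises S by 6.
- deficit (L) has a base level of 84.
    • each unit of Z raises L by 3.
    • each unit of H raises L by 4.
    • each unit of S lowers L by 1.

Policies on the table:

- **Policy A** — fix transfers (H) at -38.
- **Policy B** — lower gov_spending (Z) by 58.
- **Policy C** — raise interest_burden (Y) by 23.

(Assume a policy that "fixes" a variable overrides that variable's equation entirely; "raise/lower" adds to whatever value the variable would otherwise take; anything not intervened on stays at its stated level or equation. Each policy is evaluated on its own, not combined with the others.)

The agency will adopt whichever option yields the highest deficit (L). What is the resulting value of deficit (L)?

-50

Policy A (H := -38):
  Z = 88
  Y = 16
  H = -38
  S = 196 + 6·16 = 292
  L = 84 + 3·88 + 4·(-38) − 292 = -96
Policy B (Z − 58):
  Z = 88 − 58 = 30
  Y = 16
  H = 8
  S = 196 + 6·16 = 292
  L = 84 + 3·30 + 4·8 − 292 = -86
Policy C (Y + 23):
  Z = 88
  Y = 16 + 23 = 39
  H = 8
  S = 196 + 6·39 = 430
  L = 84 + 3·88 + 4·8 − 430 = -50
Comparing — Policy A: L=-96, Policy B: L=-86, Policy C: L=-50. Highest is -50 (Policy C).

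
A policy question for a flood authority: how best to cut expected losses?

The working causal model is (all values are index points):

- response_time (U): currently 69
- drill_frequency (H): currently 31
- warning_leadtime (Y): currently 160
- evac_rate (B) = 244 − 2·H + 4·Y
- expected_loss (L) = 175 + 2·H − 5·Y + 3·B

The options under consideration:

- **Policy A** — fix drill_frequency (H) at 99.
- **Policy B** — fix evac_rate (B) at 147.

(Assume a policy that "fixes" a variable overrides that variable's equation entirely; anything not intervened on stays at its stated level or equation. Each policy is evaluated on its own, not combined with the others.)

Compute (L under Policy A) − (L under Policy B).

Policy A (H := 99):
  H = 99
  Y = 160
  B = 244 − 2·99 + 4·160 = 686
  L = 175 + 2·99 − 5·160 + 3·686 = 1631
Policy B (B := 147):
  H = 31
  Y = 160
  B = 147
  L = 175 + 2·31 − 5·160 + 3·147 = -122
L: 1631 − (-122) = 1753

1753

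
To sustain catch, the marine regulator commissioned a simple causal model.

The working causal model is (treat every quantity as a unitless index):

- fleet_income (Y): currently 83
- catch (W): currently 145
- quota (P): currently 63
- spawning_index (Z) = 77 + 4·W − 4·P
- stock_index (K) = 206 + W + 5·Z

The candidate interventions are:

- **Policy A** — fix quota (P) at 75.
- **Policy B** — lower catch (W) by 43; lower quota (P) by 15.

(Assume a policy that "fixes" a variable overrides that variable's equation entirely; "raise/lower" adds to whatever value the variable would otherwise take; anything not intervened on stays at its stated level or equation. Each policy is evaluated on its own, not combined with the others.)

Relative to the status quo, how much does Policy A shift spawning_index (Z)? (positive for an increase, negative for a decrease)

Baseline:
  W = 145
  P = 63
  Z = 77 + 4·145 − 4·63 = 405
Policy A (P := 75):
  W = 145
  P = 75
  Z = 77 + 4·145 − 4·75 = 357
Change in Z: 357 − 405 = -48

-48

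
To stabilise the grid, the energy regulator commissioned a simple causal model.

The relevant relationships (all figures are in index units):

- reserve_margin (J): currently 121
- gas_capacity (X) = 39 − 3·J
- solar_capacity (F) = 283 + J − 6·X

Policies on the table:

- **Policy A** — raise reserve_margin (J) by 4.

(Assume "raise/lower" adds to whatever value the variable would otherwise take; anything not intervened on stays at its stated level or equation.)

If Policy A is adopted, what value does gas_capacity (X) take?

Policy A (J + 4):
  J = 121 + 4 = 125
  X = 39 − 3·125 = -336

-336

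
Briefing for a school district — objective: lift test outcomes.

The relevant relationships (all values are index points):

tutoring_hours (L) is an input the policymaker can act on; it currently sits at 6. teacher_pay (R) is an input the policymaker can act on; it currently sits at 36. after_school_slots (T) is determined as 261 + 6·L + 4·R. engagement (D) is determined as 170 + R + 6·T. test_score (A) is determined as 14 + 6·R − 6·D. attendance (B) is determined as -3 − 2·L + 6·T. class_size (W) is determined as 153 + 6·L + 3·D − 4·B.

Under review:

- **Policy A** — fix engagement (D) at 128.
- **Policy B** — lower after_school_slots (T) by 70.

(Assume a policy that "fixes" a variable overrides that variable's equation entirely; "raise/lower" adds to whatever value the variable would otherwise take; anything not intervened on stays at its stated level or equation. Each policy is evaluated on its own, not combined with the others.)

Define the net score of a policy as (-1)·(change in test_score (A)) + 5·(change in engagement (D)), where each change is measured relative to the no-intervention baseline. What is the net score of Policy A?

-29964

Baseline:
  L = 6
  R = 36
  T = 261 + 6·6 + 4·36 = 441
  D = 170 + 36 + 6·441 = 2852
  A = 14 + 6·36 − 6·2852 = -16882
Policy A (D := 128):
  L = 6
  R = 36
  T = 261 + 6·6 + 4·36 = 441
  D = 128
  A = 14 + 6·36 − 6·128 = -538
ΔA = -538 − (-16882) = 16344; ΔD = 128 − 2852 = -2724
Score = (-1)·16344 + 5·(-2724) = -29964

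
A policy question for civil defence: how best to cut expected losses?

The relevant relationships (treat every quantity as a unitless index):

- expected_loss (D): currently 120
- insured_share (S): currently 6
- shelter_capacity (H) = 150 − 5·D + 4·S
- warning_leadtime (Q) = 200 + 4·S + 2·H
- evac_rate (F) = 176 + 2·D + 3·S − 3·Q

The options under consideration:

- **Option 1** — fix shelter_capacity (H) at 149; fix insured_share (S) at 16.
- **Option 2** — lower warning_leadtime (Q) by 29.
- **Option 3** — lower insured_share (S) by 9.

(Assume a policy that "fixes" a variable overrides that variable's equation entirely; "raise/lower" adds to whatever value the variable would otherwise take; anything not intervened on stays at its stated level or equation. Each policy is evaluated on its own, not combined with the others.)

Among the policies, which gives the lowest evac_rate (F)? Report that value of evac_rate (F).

Option 1 (H := 149, S := 16):
  D = 120
  S = 16
  H = 149
  Q = 200 + 4·16 + 2·149 = 562
  F = 176 + 2·120 + 3·16 − 3·562 = -1222
Option 2 (Q − 29):
  D = 120
  S = 6
  H = 150 − 5·120 + 4·6 = -426
  Q = 200 + 4·6 + 2·(-426) (−29 from intervention) = -657
  F = 176 + 2·120 + 3·6 − 3·(-657) = 2405
Option 3 (S − 9):
  D = 120
  S = 6 − 9 = -3
  H = 150 − 5·120 + 4·(-3) = -462
  Q = 200 + 4·(-3) + 2·(-462) = -736
  F = 176 + 2·120 + 3·(-3) − 3·(-736) = 2615
Comparing — Option 1: F=-1222, Option 2: F=2405, Option 3: F=2615. Lowest is -1222 (Option 1).

-1222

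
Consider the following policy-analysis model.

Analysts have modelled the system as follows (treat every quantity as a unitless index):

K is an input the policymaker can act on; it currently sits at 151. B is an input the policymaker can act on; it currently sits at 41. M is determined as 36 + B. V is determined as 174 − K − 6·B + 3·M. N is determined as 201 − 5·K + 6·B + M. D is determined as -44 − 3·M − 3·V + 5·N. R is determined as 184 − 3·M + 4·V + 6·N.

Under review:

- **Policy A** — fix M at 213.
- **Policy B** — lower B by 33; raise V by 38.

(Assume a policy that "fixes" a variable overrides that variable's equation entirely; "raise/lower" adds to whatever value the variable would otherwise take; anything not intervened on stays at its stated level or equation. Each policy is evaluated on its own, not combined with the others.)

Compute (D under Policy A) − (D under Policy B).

Policy A (M := 213):
  K = 151
  B = 41
  M = 213
  V = 174 − 151 − 6·41 + 3·213 = 416
  N = 201 − 5·151 + 6·41 + 213 = -95
  D = -44 − 3·213 − 3·416 + 5·(-95) = -2406
Policy B (B − 33, V + 38):
  K = 151
  B = 41 − 33 = 8
  M = 36 + 8 = 44
  V = 174 − 151 − 6·8 + 3·44 (+38 from intervention) = 145
  N = 201 − 5·151 + 6·8 + 44 = -462
  D = -44 − 3·44 − 3·145 + 5·(-462) = -2921
D: -2406 − (-2921) = 515

515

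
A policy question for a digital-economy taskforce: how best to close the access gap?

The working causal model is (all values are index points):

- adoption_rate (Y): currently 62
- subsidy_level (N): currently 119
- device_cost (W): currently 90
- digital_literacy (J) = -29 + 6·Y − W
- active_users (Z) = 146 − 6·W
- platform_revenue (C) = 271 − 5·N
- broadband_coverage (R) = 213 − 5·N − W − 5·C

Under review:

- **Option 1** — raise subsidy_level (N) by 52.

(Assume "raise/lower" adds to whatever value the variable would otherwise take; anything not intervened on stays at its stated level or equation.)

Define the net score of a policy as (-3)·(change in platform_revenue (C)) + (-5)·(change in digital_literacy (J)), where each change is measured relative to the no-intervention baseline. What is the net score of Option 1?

Baseline:
  Y = 62
  N = 119
  W = 90
  J = -29 + 6·62 − 90 = 253
  C = 271 − 5·119 = -324
Option 1 (N + 52):
  Y = 62
  N = 119 + 52 = 171
  W = 90
  J = -29 + 6·62 − 90 = 253
  C = 271 − 5·171 = -584
ΔC = -584 − (-324) = -260; ΔJ = 253 − 253 = 0
Score = (-3)·(-260) + (-5)·0 = 780

780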